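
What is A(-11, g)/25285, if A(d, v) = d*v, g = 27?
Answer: -297/25285 ≈ -0.011746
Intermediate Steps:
A(-11, g)/25285 = -11*27/25285 = -297*1/25285 = -297/25285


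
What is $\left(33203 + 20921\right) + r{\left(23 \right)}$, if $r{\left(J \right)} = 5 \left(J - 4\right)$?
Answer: $54219$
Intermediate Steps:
$r{\left(J \right)} = -20 + 5 J$ ($r{\left(J \right)} = 5 \left(-4 + J\right) = -20 + 5 J$)
$\left(33203 + 20921\right) + r{\left(23 \right)} = \left(33203 + 20921\right) + \left(-20 + 5 \cdot 23\right) = 54124 + \left(-20 + 115\right) = 54124 + 95 = 54219$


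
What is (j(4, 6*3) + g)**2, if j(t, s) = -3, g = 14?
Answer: 121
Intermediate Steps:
(j(4, 6*3) + g)**2 = (-3 + 14)**2 = 11**2 = 121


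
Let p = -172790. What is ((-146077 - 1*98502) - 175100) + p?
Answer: -592469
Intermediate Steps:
((-146077 - 1*98502) - 175100) + p = ((-146077 - 1*98502) - 175100) - 172790 = ((-146077 - 98502) - 175100) - 172790 = (-244579 - 175100) - 172790 = -419679 - 172790 = -592469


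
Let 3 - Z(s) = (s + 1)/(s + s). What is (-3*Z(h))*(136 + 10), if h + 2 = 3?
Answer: -876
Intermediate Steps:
h = 1 (h = -2 + 3 = 1)
Z(s) = 3 - (1 + s)/(2*s) (Z(s) = 3 - (s + 1)/(s + s) = 3 - (1 + s)/(2*s))
(-3*Z(h))*(136 + 10) = (-3*(-1 + 5*1)/(2*1))*(136 + 10) = -3*(-1 + 5)/2*146 = -3*4/2*146 = -3*2*146 = -6*146 = -876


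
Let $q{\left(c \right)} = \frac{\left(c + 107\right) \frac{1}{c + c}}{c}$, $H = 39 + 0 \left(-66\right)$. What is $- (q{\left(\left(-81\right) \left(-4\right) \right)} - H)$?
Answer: $\frac{8187697}{209952} \approx 38.998$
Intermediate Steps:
$H = 39$ ($H = 39 + 0 = 39$)
$q{\left(c \right)} = \frac{107 + c}{2 c^{2}}$ ($q{\left(c \right)} = \frac{\left(107 + c\right) \frac{1}{2 c}}{c} = \frac{\frac{1}{2} \frac{1}{c} \left(107 + c\right)}{c} = \frac{107 + c}{2 c^{2}}$)
$- (q{\left(\left(-81\right) \left(-4\right) \right)} - H) = - (\frac{107 - -324}{2 \cdot 104976} - 39) = - (\frac{107 + 324}{2 \cdot 104976} - 39) = - (\frac{1}{2} \cdot \frac{1}{104976} \cdot 431 - 39) = - (\frac{431}{209952} - 39) = \left(-1\right) \left(- \frac{8187697}{209952}\right) = \frac{8187697}{209952}$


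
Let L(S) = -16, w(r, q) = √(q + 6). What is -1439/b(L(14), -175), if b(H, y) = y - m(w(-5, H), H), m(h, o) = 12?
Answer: 1439/187 ≈ 7.6952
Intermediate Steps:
w(r, q) = √(6 + q)
b(H, y) = -12 + y (b(H, y) = y - 1*12 = y - 12 = -12 + y)
-1439/b(L(14), -175) = -1439/(-12 - 175) = -1439/(-187) = -1439*(-1/187) = 1439/187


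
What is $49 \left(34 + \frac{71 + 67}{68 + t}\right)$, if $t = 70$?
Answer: $1715$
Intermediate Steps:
$49 \left(34 + \frac{71 + 67}{68 + t}\right) = 49 \left(34 + \frac{71 + 67}{68 + 70}\right) = 49 \left(34 + \frac{138}{138}\right) = 49 \left(34 + 138 \cdot \frac{1}{138}\right) = 49 \left(34 + 1\right) = 49 \cdot 35 = 1715$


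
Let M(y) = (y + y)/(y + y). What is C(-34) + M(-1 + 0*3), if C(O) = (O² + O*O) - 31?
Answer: 2282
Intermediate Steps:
C(O) = -31 + 2*O² (C(O) = (O² + O²) - 31 = 2*O² - 31 = -31 + 2*O²)
M(y) = 1 (M(y) = (2*y)/((2*y)) = (2*y)*(1/(2*y)) = 1)
C(-34) + M(-1 + 0*3) = (-31 + 2*(-34)²) + 1 = (-31 + 2*1156) + 1 = (-31 + 2312) + 1 = 2281 + 1 = 2282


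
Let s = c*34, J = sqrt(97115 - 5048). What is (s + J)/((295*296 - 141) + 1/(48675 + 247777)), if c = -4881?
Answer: -16399131736/8614796303 + 296452*sqrt(92067)/25844388909 ≈ -1.9001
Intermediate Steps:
J = sqrt(92067) ≈ 303.43
s = -165954 (s = -4881*34 = -165954)
(s + J)/((295*296 - 141) + 1/(48675 + 247777)) = (-165954 + sqrt(92067))/((295*296 - 141) + 1/(48675 + 247777)) = (-165954 + sqrt(92067))/((87320 - 141) + 1/296452) = (-165954 + sqrt(92067))/(87179 + 1/296452) = (-165954 + sqrt(92067))/(25844388909/296452) = (-165954 + sqrt(92067))*(296452/25844388909) = -16399131736/8614796303 + 296452*sqrt(92067)/25844388909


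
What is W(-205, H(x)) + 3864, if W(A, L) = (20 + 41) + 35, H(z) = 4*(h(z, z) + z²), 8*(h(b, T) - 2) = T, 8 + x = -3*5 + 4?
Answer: 3960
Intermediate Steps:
x = -19 (x = -8 + (-3*5 + 4) = -8 + (-15 + 4) = -8 - 11 = -19)
h(b, T) = 2 + T/8
H(z) = 8 + z/2 + 4*z² (H(z) = 4*((2 + z/8) + z²) = 4*(2 + z² + z/8) = 8 + z/2 + 4*z²)
W(A, L) = 96 (W(A, L) = 61 + 35 = 96)
W(-205, H(x)) + 3864 = 96 + 3864 = 3960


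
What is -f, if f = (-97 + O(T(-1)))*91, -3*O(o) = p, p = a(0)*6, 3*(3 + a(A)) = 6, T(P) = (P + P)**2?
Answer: 8645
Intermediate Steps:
T(P) = 4*P**2 (T(P) = (2*P)**2 = 4*P**2)
a(A) = -1 (a(A) = -3 + (1/3)*6 = -3 + 2 = -1)
p = -6 (p = -1*6 = -6)
O(o) = 2 (O(o) = -1/3*(-6) = 2)
f = -8645 (f = (-97 + 2)*91 = -95*91 = -8645)
-f = -1*(-8645) = 8645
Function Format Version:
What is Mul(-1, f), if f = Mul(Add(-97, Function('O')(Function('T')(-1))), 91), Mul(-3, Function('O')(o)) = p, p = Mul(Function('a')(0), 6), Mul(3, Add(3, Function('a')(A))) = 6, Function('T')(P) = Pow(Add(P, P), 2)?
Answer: 8645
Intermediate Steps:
Function('T')(P) = Mul(4, Pow(P, 2)) (Function('T')(P) = Pow(Mul(2, P), 2) = Mul(4, Pow(P, 2)))
Function('a')(A) = -1 (Function('a')(A) = Add(-3, Mul(Rational(1, 3), 6)) = Add(-3, 2) = -1)
p = -6 (p = Mul(-1, 6) = -6)
Function('O')(o) = 2 (Function('O')(o) = Mul(Rational(-1, 3), -6) = 2)
f = -8645 (f = Mul(Add(-97, 2), 91) = Mul(-95, 91) = -8645)
Mul(-1, f) = Mul(-1, -8645) = 8645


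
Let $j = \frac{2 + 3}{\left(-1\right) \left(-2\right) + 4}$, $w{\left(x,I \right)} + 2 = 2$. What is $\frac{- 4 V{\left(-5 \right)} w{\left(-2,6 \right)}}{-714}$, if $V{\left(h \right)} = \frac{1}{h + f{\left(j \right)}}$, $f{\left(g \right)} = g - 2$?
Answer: $0$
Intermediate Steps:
$w{\left(x,I \right)} = 0$ ($w{\left(x,I \right)} = -2 + 2 = 0$)
$j = \frac{5}{6}$ ($j = \frac{5}{2 + 4} = \frac{5}{6} \approx 0.83333$)
$f{\left(g \right)} = -2 + g$
$V{\left(h \right)} = \frac{1}{- \frac{7}{6} + h}$ ($V{\left(h \right)} = \frac{1}{h + \left(-2 + \frac{5}{6}\right)} = \frac{1}{h - \frac{7}{6}} = \frac{1}{- \frac{7}{6} + h}$)
$\frac{- 4 V{\left(-5 \right)} w{\left(-2,6 \right)}}{-714} = \frac{- 4 \frac{6}{-7 + 6 \left(-5\right)} 0}{-714} = - 4 \frac{6}{-7 - 30} \cdot 0 \left(- \frac{1}{714}\right) = - 4 \frac{6}{-37} \cdot 0 \left(- \frac{1}{714}\right) = - 4 \cdot 6 \left(- \frac{1}{37}\right) 0 \left(- \frac{1}{714}\right) = \left(-4\right) \left(- \frac{6}{37}\right) 0 \left(- \frac{1}{714}\right) = \frac{24}{37} \cdot 0 \left(- \frac{1}{714}\right) = 0 \left(- \frac{1}{714}\right) = 0$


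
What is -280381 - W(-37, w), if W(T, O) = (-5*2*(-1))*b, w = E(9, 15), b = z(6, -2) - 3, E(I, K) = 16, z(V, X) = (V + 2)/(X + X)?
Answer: -280331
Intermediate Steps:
z(V, X) = (2 + V)/(2*X) (z(V, X) = (2 + V)/((2*X)) = (2 + V)*(1/(2*X)) = (2 + V)/(2*X))
b = -5 (b = (½)*(2 + 6)/(-2) - 3 = (½)*(-½)*8 - 3 = -2 - 3 = -5)
w = 16
W(T, O) = -50 (W(T, O) = (-5*2*(-1))*(-5) = -10*(-1)*(-5) = 10*(-5) = -50)
-280381 - W(-37, w) = -280381 - 1*(-50) = -280381 + 50 = -280331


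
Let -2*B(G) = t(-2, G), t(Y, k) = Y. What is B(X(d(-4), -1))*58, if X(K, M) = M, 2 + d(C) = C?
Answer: 58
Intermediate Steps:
d(C) = -2 + C
B(G) = 1 (B(G) = -1/2*(-2) = 1)
B(X(d(-4), -1))*58 = 1*58 = 58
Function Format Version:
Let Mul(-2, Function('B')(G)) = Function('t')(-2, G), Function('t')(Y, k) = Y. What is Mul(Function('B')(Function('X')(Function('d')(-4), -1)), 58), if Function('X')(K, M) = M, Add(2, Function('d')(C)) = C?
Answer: 58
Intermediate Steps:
Function('d')(C) = Add(-2, C)
Function('B')(G) = 1 (Function('B')(G) = Mul(Rational(-1, 2), -2) = 1)
Mul(Function('B')(Function('X')(Function('d')(-4), -1)), 58) = Mul(1, 58) = 58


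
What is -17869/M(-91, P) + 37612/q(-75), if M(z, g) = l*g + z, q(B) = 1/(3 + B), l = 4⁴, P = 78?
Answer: -53828205997/19877 ≈ -2.7081e+6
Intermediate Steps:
l = 256
M(z, g) = z + 256*g (M(z, g) = 256*g + z = z + 256*g)
-17869/M(-91, P) + 37612/q(-75) = -17869/(-91 + 256*78) + 37612/(1/(3 - 75)) = -17869/(-91 + 19968) + 37612/(1/(-72)) = -17869/19877 + 37612/(-1/72) = -17869*1/19877 + 37612*(-72) = -17869/19877 - 2708064 = -53828205997/19877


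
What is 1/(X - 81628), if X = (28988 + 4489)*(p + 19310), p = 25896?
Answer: 1/1513279634 ≈ 6.6082e-10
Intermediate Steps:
X = 1513361262 (X = (28988 + 4489)*(25896 + 19310) = 33477*45206 = 1513361262)
1/(X - 81628) = 1/(1513361262 - 81628) = 1/1513279634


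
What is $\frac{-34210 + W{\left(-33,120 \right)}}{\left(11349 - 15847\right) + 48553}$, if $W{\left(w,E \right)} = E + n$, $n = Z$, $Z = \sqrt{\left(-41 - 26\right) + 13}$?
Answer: $- \frac{6818}{8811} + \frac{i \sqrt{6}}{14685} \approx -0.77381 + 0.0001668 i$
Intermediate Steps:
$Z = 3 i \sqrt{6}$ ($Z = \sqrt{-67 + 13} = \sqrt{-54} = 3 i \sqrt{6} \approx 7.3485 i$)
$n = 3 i \sqrt{6} \approx 7.3485 i$
$W{\left(w,E \right)} = E + 3 i \sqrt{6}$
$\frac{-34210 + W{\left(-33,120 \right)}}{\left(11349 - 15847\right) + 48553} = \frac{-34210 + \left(120 + 3 i \sqrt{6}\right)}{\left(11349 - 15847\right) + 48553} = \frac{-34090 + 3 i \sqrt{6}}{\left(11349 - 15847\right) + 48553} = \frac{-34090 + 3 i \sqrt{6}}{-4498 + 48553} = \frac{-34090 + 3 i \sqrt{6}}{44055} = \left(-34090 + 3 i \sqrt{6}\right) \frac{1}{44055} = - \frac{6818}{8811} + \frac{i \sqrt{6}}{14685}$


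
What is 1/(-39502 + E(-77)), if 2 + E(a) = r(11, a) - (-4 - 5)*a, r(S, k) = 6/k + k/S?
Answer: -77/3095714 ≈ -2.4873e-5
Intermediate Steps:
E(a) = -2 + 6/a + 100*a/11 (E(a) = -2 + ((6/a + a/11) - (-4 - 5)*a) = -2 + ((6/a + a*(1/11)) - (-9)*a) = -2 + ((6/a + a/11) + 9*a) = -2 + (6/a + 100*a/11) = -2 + 6/a + 100*a/11)
1/(-39502 + E(-77)) = 1/(-39502 + (-2 + 6/(-77) + (100/11)*(-77))) = 1/(-39502 + (-2 + 6*(-1/77) - 700)) = 1/(-39502 + (-2 - 6/77 - 700)) = 1/(-39502 - 54060/77) = 1/(-3095714/77) = -77/3095714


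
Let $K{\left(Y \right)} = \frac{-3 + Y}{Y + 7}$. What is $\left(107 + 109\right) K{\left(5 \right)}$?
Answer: $36$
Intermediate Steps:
$K{\left(Y \right)} = \frac{-3 + Y}{7 + Y}$
$\left(107 + 109\right) K{\left(5 \right)} = \left(107 + 109\right) \frac{-3 + 5}{7 + 5} = 216 \cdot \frac{1}{12} \cdot 2 = 216 \cdot \frac{1}{6} = 36$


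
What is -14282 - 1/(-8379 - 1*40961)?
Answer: -704673879/49340 ≈ -14282.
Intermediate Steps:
-14282 - 1/(-8379 - 1*40961) = -14282 - 1/(-8379 - 40961) = -14282 - 1/(-49340) = -14282 - 1*(-1/49340) = -14282 + 1/49340 = -704673879/49340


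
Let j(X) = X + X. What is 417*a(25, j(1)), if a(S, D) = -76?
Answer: -31692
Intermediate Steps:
j(X) = 2*X
417*a(25, j(1)) = 417*(-76) = -31692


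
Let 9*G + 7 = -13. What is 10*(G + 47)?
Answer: 4030/9 ≈ 447.78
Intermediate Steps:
G = -20/9 (G = -7/9 + (1/9)*(-13) = -7/9 - 13/9 = -20/9 ≈ -2.2222)
10*(G + 47) = 10*(-20/9 + 47) = 10*(403/9) = 4030/9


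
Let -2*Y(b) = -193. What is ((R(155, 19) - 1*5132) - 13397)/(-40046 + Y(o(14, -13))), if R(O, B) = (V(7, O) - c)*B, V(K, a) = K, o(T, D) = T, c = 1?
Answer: 36830/79899 ≈ 0.46096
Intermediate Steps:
Y(b) = 193/2 (Y(b) = -½*(-193) = 193/2)
R(O, B) = 6*B (R(O, B) = (7 - 1*1)*B = (7 - 1)*B = 6*B)
((R(155, 19) - 1*5132) - 13397)/(-40046 + Y(o(14, -13))) = ((6*19 - 1*5132) - 13397)/(-40046 + 193/2) = ((114 - 5132) - 13397)/(-79899/2) = (-5018 - 13397)*(-2/79899) = -18415*(-2/79899) = 36830/79899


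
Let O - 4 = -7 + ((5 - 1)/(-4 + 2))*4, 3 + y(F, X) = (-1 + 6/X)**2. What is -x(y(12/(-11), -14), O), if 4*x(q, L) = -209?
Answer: 209/4 ≈ 52.250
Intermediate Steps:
y(F, X) = -3 + (-1 + 6/X)**2
O = -11 (O = 4 + (-7 + ((5 - 1)/(-4 + 2))*4) = 4 + (-7 + (4/(-2))*4) = 4 + (-7 + (4*(-1/2))*4) = 4 + (-7 - 2*4) = 4 + (-7 - 8) = 4 - 15 = -11)
x(q, L) = -209/4 (x(q, L) = (1/4)*(-209) = -209/4)
-x(y(12/(-11), -14), O) = -1*(-209/4) = 209/4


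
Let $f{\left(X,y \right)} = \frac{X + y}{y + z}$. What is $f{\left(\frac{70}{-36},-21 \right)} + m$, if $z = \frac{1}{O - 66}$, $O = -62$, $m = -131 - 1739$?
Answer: $- \frac{45229438}{24201} \approx -1868.9$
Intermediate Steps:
$m = -1870$ ($m = -131 - 1739 = -1870$)
$z = - \frac{1}{128}$ ($z = \frac{1}{-62 - 66} = \frac{1}{-128} = - \frac{1}{128} \approx -0.0078125$)
$f{\left(X,y \right)} = \frac{X + y}{- \frac{1}{128} + y}$ ($f{\left(X,y \right)} = \frac{X + y}{y - \frac{1}{128}} = \frac{X + y}{- \frac{1}{128} + y}$)
$f{\left(\frac{70}{-36},-21 \right)} + m = \frac{128 \left(\frac{70}{-36} - 21\right)}{-1 + 128 \left(-21\right)} - 1870 = \frac{128 \left(70 \left(- \frac{1}{36}\right) - 21\right)}{-1 - 2688} - 1870 = \frac{128 \left(- \frac{35}{18} - 21\right)}{-2689} - 1870 = 128 \left(- \frac{1}{2689}\right) \left(- \frac{413}{18}\right) - 1870 = \frac{26432}{24201} - 1870 = - \frac{45229438}{24201}$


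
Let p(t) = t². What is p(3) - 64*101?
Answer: -6455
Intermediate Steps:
p(3) - 64*101 = 3² - 64*101 = 9 - 6464 = -6455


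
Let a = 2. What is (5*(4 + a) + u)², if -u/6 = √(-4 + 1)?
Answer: 792 - 360*I*√3 ≈ 792.0 - 623.54*I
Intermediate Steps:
u = -6*I*√3 (u = -6*√(-4 + 1) = -6*I*√3 ≈ -10.392*I)
(5*(4 + a) + u)² = (5*(4 + 2) - 6*I*√3)² = (5*6 - 6*I*√3)² = (30 - 6*I*√3)²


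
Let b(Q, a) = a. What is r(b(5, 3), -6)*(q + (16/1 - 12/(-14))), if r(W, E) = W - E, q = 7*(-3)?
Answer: -261/7 ≈ -37.286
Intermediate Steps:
q = -21
r(b(5, 3), -6)*(q + (16/1 - 12/(-14))) = (3 - 1*(-6))*(-21 + (16/1 - 12/(-14))) = (3 + 6)*(-21 + (16*1 - 12*(-1/14))) = 9*(-21 + (16 + 6/7)) = 9*(-21 + 118/7) = 9*(-29/7) = -261/7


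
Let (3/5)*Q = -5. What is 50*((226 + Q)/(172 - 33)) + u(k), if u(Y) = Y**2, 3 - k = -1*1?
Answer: 39322/417 ≈ 94.297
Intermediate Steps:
Q = -25/3 (Q = (5/3)*(-5) = -25/3 ≈ -8.3333)
k = 4 (k = 3 - (-1) = 3 - 1*(-1) = 3 + 1 = 4)
50*((226 + Q)/(172 - 33)) + u(k) = 50*((226 - 25/3)/(172 - 33)) + 4**2 = 50*((653/3)/139) + 16 = 50*((653/3)*(1/139)) + 16 = 50*(653/417) + 16 = 32650/417 + 16 = 39322/417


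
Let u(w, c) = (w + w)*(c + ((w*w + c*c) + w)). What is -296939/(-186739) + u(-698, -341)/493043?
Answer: -156903824681847/92070356777 ≈ -1704.2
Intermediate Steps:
u(w, c) = 2*w*(c + w + c**2 + w**2) (u(w, c) = (2*w)*(c + ((w**2 + c**2) + w)) = (2*w)*(c + ((c**2 + w**2) + w)) = (2*w)*(c + (w + c**2 + w**2)) = (2*w)*(c + w + c**2 + w**2) = 2*w*(c + w + c**2 + w**2))
-296939/(-186739) + u(-698, -341)/493043 = -296939/(-186739) + (2*(-698)*(-341 - 698 + (-341)**2 + (-698)**2))/493043 = -296939*(-1/186739) + (2*(-698)*(-341 - 698 + 116281 + 487204))*(1/493043) = 296939/186739 + (2*(-698)*602446)*(1/493043) = 296939/186739 - 841014616*1/493043 = 296939/186739 - 841014616/493043 = -156903824681847/92070356777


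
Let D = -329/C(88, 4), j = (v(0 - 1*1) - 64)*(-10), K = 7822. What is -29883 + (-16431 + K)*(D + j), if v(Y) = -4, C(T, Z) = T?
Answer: -514959903/88 ≈ -5.8518e+6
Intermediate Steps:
j = 680 (j = (-4 - 64)*(-10) = -68*(-10) = 680)
D = -329/88 ≈ -3.7386
-29883 + (-16431 + K)*(D + j) = -29883 + (-16431 + 7822)*(-329/88 + 680) = -29883 - 8609*59511/88 = -29883 - 512330199/88 = -514959903/88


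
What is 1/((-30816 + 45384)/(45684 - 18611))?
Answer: 27073/14568 ≈ 1.8584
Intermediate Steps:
1/((-30816 + 45384)/(45684 - 18611)) = 1/(14568/27073) = 27073/14568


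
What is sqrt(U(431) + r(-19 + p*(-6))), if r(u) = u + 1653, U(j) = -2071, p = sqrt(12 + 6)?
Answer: sqrt(-437 - 18*sqrt(2)) ≈ 21.505*I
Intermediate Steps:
p = 3*sqrt(2) (p = sqrt(18) = 3*sqrt(2) ≈ 4.2426)
r(u) = 1653 + u
sqrt(U(431) + r(-19 + p*(-6))) = sqrt(-2071 + (1653 + (-19 + (3*sqrt(2))*(-6)))) = sqrt(-2071 + (1653 + (-19 - 18*sqrt(2)))) = sqrt(-2071 + (1634 - 18*sqrt(2))) = sqrt(-437 - 18*sqrt(2))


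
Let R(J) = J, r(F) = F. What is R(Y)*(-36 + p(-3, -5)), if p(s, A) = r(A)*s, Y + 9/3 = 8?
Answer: -105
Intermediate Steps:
Y = 5 (Y = -3 + 8 = 5)
p(s, A) = A*s
R(Y)*(-36 + p(-3, -5)) = 5*(-36 - 5*(-3)) = 5*(-36 + 15) = 5*(-21) = -105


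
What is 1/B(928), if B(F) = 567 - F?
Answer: -1/361 ≈ -0.0027701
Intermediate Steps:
1/B(928) = 1/(567 - 1*928) = 1/(567 - 928) = 1/(-361) = -1/361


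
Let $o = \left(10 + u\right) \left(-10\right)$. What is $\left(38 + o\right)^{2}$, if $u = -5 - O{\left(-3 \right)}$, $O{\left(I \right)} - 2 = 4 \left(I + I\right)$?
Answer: $53824$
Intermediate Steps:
$O{\left(I \right)} = 2 + 8 I$ ($O{\left(I \right)} = 2 + 4 \left(I + I\right) = 2 + 4 \cdot 2 I = 2 + 8 I$)
$u = 17$ ($u = -5 - \left(2 + 8 \left(-3\right)\right) = -5 - \left(2 - 24\right) = -5 - -22 = -5 + 22 = 17$)
$o = -270$ ($o = \left(10 + 17\right) \left(-10\right) = 27 \left(-10\right) = -270$)
$\left(38 + o\right)^{2} = \left(38 - 270\right)^{2} = \left(-232\right)^{2} = 53824$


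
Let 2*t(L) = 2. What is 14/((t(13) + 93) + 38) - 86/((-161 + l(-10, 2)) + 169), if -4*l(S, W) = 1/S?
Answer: -24977/2354 ≈ -10.610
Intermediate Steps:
t(L) = 1 (t(L) = (½)*2 = 1)
l(S, W) = -1/(4*S)
14/((t(13) + 93) + 38) - 86/((-161 + l(-10, 2)) + 169) = 14/((1 + 93) + 38) - 86/((-161 - ¼/(-10)) + 169) = 14/(94 + 38) - 86/((-161 - ¼*(-⅒)) + 169) = 14/132 - 86/((-161 + 1/40) + 169) = 14*(1/132) - 86/(-6439/40 + 169) = 7/66 - 86/321/40 = 7/66 - 86*40/321 = 7/66 - 3440/321 = -24977/2354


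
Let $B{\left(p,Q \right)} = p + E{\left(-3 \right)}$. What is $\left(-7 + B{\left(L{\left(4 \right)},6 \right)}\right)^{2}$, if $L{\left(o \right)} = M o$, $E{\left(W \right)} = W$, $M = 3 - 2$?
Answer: $36$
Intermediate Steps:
$M = 1$
$L{\left(o \right)} = o$ ($L{\left(o \right)} = 1 o = o$)
$B{\left(p,Q \right)} = -3 + p$ ($B{\left(p,Q \right)} = p - 3 = -3 + p$)
$\left(-7 + B{\left(L{\left(4 \right)},6 \right)}\right)^{2} = \left(-7 + \left(-3 + 4\right)\right)^{2} = \left(-7 + 1\right)^{2} = \left(-6\right)^{2} = 36$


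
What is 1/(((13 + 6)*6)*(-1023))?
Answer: -1/116622 ≈ -8.5747e-6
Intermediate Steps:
1/(((13 + 6)*6)*(-1023)) = -1/1023/(19*6) = -1/1023/114 = (1/114)*(-1/1023) = -1/116622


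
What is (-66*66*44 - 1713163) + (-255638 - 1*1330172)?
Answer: -3490637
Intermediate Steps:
(-66*66*44 - 1713163) + (-255638 - 1*1330172) = (-4356*44 - 1713163) + (-255638 - 1330172) = (-191664 - 1713163) - 1585810 = -1904827 - 1585810 = -3490637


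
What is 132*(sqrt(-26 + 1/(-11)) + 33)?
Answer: 4356 + 12*I*sqrt(3157) ≈ 4356.0 + 674.25*I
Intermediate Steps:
132*(sqrt(-26 + 1/(-11)) + 33) = 132*(sqrt(-26 - 1/11) + 33) = 132*(sqrt(-287/11) + 33) = 132*(I*sqrt(3157)/11 + 33) = 132*(33 + I*sqrt(3157)/11) = 4356 + 12*I*sqrt(3157)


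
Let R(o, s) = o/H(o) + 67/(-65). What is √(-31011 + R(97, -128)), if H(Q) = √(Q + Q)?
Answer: √(-524103320 + 8450*√194)/130 ≈ 176.08*I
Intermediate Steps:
H(Q) = √2*√Q (H(Q) = √(2*Q) = √2*√Q)
R(o, s) = -67/65 + √2*√o/2 (R(o, s) = o/((√2*√o)) + 67/(-65) = o*(√2/(2*√o)) + 67*(-1/65) = √2*√o/2 - 67/65 = -67/65 + √2*√o/2)
√(-31011 + R(97, -128)) = √(-31011 + (-67/65 + √2*√97/2)) = √(-31011 + (-67/65 + √194/2)) = √(-2015782/65 + √194/2)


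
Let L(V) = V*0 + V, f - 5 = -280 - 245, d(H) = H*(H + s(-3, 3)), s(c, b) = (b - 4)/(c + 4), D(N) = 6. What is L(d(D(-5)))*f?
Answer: -15600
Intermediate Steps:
s(c, b) = (-4 + b)/(4 + c)
d(H) = H*(-1 + H) (d(H) = H*(H + (-4 + 3)/(4 - 3)) = H*(H - 1/1) = H*(H + 1*(-1)) = H*(H - 1) = H*(-1 + H))
f = -520 (f = 5 + (-280 - 245) = 5 - 525 = -520)
L(V) = V (L(V) = 0 + V = V)
L(d(D(-5)))*f = (6*(-1 + 6))*(-520) = (6*5)*(-520) = 30*(-520) = -15600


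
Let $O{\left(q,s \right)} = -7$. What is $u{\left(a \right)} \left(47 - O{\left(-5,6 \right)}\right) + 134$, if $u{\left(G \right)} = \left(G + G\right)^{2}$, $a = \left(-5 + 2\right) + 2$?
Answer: $350$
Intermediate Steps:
$a = -1$ ($a = -3 + 2 = -1$)
$u{\left(G \right)} = 4 G^{2}$ ($u{\left(G \right)} = \left(2 G\right)^{2} = 4 G^{2}$)
$u{\left(a \right)} \left(47 - O{\left(-5,6 \right)}\right) + 134 = 4 \left(-1\right)^{2} \left(47 - -7\right) + 134 = 4 \cdot 1 \left(47 + 7\right) + 134 = 4 \cdot 54 + 134 = 216 + 134 = 350$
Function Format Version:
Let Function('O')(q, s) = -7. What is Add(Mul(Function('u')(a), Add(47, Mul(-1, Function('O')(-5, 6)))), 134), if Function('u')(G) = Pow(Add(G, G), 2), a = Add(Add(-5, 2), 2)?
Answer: 350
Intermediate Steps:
a = -1 (a = Add(-3, 2) = -1)
Function('u')(G) = Mul(4, Pow(G, 2)) (Function('u')(G) = Pow(Mul(2, G), 2) = Mul(4, Pow(G, 2)))
Add(Mul(Function('u')(a), Add(47, Mul(-1, Function('O')(-5, 6)))), 134) = Add(Mul(Mul(4, Pow(-1, 2)), Add(47, Mul(-1, -7))), 134) = Add(Mul(Mul(4, 1), Add(47, 7)), 134) = Add(Mul(4, 54), 134) = Add(216, 134) = 350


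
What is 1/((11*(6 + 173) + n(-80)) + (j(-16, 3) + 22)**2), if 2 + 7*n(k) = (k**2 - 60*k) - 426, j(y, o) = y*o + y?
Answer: 7/36903 ≈ 0.00018969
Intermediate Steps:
j(y, o) = y + o*y (j(y, o) = o*y + y = y + o*y)
n(k) = -428/7 - 60*k/7 + k**2/7 (n(k) = -2/7 + ((k**2 - 60*k) - 426)/7 = -2/7 + (-426 + k**2 - 60*k)/7 = -2/7 + (-426/7 - 60*k/7 + k**2/7) = -428/7 - 60*k/7 + k**2/7)
1/((11*(6 + 173) + n(-80)) + (j(-16, 3) + 22)**2) = 1/((11*(6 + 173) + (-428/7 - 60/7*(-80) + (1/7)*(-80)**2)) + (-16*(1 + 3) + 22)**2) = 1/((11*179 + (-428/7 + 4800/7 + (1/7)*6400)) + (-16*4 + 22)**2) = 1/((1969 + (-428/7 + 4800/7 + 6400/7)) + (-64 + 22)**2) = 1/((1969 + 10772/7) + (-42)**2) = 1/(24555/7 + 1764) = 1/(36903/7) = 7/36903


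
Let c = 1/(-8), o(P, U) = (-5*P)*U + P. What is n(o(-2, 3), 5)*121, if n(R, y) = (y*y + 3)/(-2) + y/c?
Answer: -6534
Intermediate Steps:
o(P, U) = P - 5*P*U (o(P, U) = -5*P*U + P = P - 5*P*U)
c = -⅛ ≈ -0.12500
n(R, y) = -3/2 - 8*y - y²/2 (n(R, y) = (y*y + 3)/(-2) + y/(-⅛) = (y² + 3)*(-½) + y*(-8) = (3 + y²)*(-½) - 8*y = (-3/2 - y²/2) - 8*y = -3/2 - 8*y - y²/2)
n(o(-2, 3), 5)*121 = (-3/2 - 8*5 - ½*5²)*121 = (-3/2 - 40 - ½*25)*121 = (-3/2 - 40 - 25/2)*121 = -54*121 = -6534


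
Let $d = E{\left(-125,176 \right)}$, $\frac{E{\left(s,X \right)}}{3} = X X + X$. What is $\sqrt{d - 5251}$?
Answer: $\sqrt{88205} \approx 296.99$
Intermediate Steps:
$E{\left(s,X \right)} = 3 X + 3 X^{2}$ ($E{\left(s,X \right)} = 3 \left(X X + X\right) = 3 \left(X^{2} + X\right) = 3 \left(X + X^{2}\right) = 3 X + 3 X^{2}$)
$d = 93456$ ($d = 3 \cdot 176 \left(1 + 176\right) = 3 \cdot 176 \cdot 177 = 93456$)
$\sqrt{d - 5251} = \sqrt{93456 - 5251} = \sqrt{88205}$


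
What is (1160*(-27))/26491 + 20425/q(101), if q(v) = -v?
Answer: -544241995/2675591 ≈ -203.41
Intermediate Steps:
(1160*(-27))/26491 + 20425/q(101) = (1160*(-27))/26491 + 20425/((-1*101)) = -31320*1/26491 + 20425/(-101) = -31320/26491 + 20425*(-1/101) = -31320/26491 - 20425/101 = -544241995/2675591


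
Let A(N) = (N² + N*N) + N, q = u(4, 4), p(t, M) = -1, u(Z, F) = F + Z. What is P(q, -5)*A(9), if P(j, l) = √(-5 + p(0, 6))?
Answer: 171*I*√6 ≈ 418.86*I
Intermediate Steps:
q = 8 (q = 4 + 4 = 8)
P(j, l) = I*√6 (P(j, l) = √(-5 - 1) = √(-6) = I*√6)
A(N) = N + 2*N² (A(N) = (N² + N²) + N = 2*N² + N = N + 2*N²)
P(q, -5)*A(9) = (I*√6)*(9*(1 + 2*9)) = (I*√6)*(9*(1 + 18)) = (I*√6)*(9*19) = (I*√6)*171 = 171*I*√6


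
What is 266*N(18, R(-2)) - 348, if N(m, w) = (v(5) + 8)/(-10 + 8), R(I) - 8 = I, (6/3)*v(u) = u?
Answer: -3489/2 ≈ -1744.5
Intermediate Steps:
v(u) = u/2
R(I) = 8 + I
N(m, w) = -21/4 (N(m, w) = ((½)*5 + 8)/(-10 + 8) = (5/2 + 8)/(-2) = (21/2)*(-½) = -21/4)
266*N(18, R(-2)) - 348 = 266*(-21/4) - 348 = -2793/2 - 348 = -3489/2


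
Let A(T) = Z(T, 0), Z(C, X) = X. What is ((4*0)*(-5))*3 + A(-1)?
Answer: 0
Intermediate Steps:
A(T) = 0
((4*0)*(-5))*3 + A(-1) = ((4*0)*(-5))*3 + 0 = (0*(-5))*3 + 0 = 0*3 + 0 = 0 + 0 = 0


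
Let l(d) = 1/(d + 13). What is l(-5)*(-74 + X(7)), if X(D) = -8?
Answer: -41/4 ≈ -10.250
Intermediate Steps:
l(d) = 1/(13 + d)
l(-5)*(-74 + X(7)) = (-74 - 8)/(13 - 5) = -82/8 = (1/8)*(-82) = -41/4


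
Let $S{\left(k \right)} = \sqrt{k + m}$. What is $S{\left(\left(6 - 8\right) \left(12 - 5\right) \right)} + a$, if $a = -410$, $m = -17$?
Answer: $-410 + i \sqrt{31} \approx -410.0 + 5.5678 i$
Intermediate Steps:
$S{\left(k \right)} = \sqrt{-17 + k}$ ($S{\left(k \right)} = \sqrt{k - 17} = \sqrt{-17 + k}$)
$S{\left(\left(6 - 8\right) \left(12 - 5\right) \right)} + a = \sqrt{-17 + \left(6 - 8\right) \left(12 - 5\right)} - 410 = \sqrt{-17 - 14} - 410 = \sqrt{-31} - 410 = i \sqrt{31} - 410 = -410 + i \sqrt{31}$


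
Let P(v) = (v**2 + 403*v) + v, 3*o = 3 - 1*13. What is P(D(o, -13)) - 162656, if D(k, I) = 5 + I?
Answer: -165824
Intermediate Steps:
o = -10/3 (o = (3 - 1*13)/3 = (3 - 13)/3 = (1/3)*(-10) = -10/3 ≈ -3.3333)
P(v) = v**2 + 404*v
P(D(o, -13)) - 162656 = (5 - 13)*(404 + (5 - 13)) - 162656 = -8*(404 - 8) - 162656 = -8*396 - 162656 = -3168 - 162656 = -165824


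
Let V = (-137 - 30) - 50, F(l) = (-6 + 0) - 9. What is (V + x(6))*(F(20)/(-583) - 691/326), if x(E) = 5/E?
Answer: 516158011/1140348 ≈ 452.63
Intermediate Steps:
F(l) = -15 (F(l) = -6 - 9 = -15)
V = -217 (V = -167 - 50 = -217)
(V + x(6))*(F(20)/(-583) - 691/326) = (-217 + 5/6)*(-15/(-583) - 691/326) = (-217 + 5*(1/6))*(-15*(-1/583) - 691*1/326) = (-217 + 5/6)*(15/583 - 691/326) = -1297/6*(-397963/190058) = 516158011/1140348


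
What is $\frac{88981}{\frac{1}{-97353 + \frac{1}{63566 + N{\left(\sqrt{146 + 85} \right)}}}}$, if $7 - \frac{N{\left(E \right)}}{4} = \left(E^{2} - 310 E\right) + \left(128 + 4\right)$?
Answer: $- \frac{5062465777360000325}{584407094} - \frac{27584110 \sqrt{231}}{876610641} \approx -8.6626 \cdot 10^{9}$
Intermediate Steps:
$N{\left(E \right)} = -500 - 4 E^{2} + 1240 E$ ($N{\left(E \right)} = 28 - 4 \left(\left(E^{2} - 310 E\right) + \left(128 + 4\right)\right) = 28 - 4 \left(\left(E^{2} - 310 E\right) + 132\right) = 28 - 4 \left(132 + E^{2} - 310 E\right) = 28 - \left(528 - 1240 E + 4 E^{2}\right) = -500 - 4 E^{2} + 1240 E$)
$\frac{88981}{\frac{1}{-97353 + \frac{1}{63566 + N{\left(\sqrt{146 + 85} \right)}}}} = \frac{88981}{\frac{1}{-97353 + \frac{1}{63566 - \left(500 + 924 - 1240 \sqrt{146 + 85}\right)}}} = \frac{88981}{\frac{1}{-97353 + \frac{1}{63566 - \left(500 + 924 - 1240 \sqrt{231}\right)}}} = \frac{88981}{\frac{1}{-97353 + \frac{1}{63566 - \left(1424 - 1240 \sqrt{231}\right)}}} = \frac{88981}{\frac{1}{-97353 + \frac{1}{62142 + 1240 \sqrt{231}}}} = 88981 \left(-97353 + \frac{1}{62142 + 1240 \sqrt{231}}\right) = -8662567293 + \frac{88981}{62142 + 1240 \sqrt{231}}$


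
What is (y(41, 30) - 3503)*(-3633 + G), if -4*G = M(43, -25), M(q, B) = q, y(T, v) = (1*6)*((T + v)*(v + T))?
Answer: -389779225/4 ≈ -9.7445e+7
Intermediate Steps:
y(T, v) = 6*(T + v)**2 (y(T, v) = 6*((T + v)*(T + v)) = 6*(T + v)**2)
G = -43/4 (G = -1/4*43 = -43/4 ≈ -10.750)
(y(41, 30) - 3503)*(-3633 + G) = (6*(41 + 30)**2 - 3503)*(-3633 - 43/4) = (6*71**2 - 3503)*(-14575/4) = (6*5041 - 3503)*(-14575/4) = (30246 - 3503)*(-14575/4) = 26743*(-14575/4) = -389779225/4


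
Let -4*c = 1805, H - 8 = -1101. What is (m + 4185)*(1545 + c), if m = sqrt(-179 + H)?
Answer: 18309375/4 + 4375*I*sqrt(318)/2 ≈ 4.5773e+6 + 39009.0*I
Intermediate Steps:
H = -1093 (H = 8 - 1101 = -1093)
c = -1805/4 (c = -1/4*1805 = -1805/4 ≈ -451.25)
m = 2*I*sqrt(318) (m = sqrt(-179 - 1093) = sqrt(-1272) = 2*I*sqrt(318) ≈ 35.665*I)
(m + 4185)*(1545 + c) = (2*I*sqrt(318) + 4185)*(1545 - 1805/4) = (4185 + 2*I*sqrt(318))*(4375/4) = 18309375/4 + 4375*I*sqrt(318)/2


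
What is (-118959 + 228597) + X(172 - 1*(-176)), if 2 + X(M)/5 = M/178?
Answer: 9757762/89 ≈ 1.0964e+5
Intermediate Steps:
X(M) = -10 + 5*M/178 (X(M) = -10 + 5*(M/178) = -10 + 5*M/178)
(-118959 + 228597) + X(172 - 1*(-176)) = (-118959 + 228597) + (-10 + 5*(172 - 1*(-176))/178) = 109638 + (-10 + 5*(172 + 176)/178) = 109638 + (-10 + (5/178)*348) = 109638 + (-10 + 870/89) = 109638 - 20/89 = 9757762/89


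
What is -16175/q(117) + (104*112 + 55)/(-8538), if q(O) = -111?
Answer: 45601039/315906 ≈ 144.35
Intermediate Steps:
-16175/q(117) + (104*112 + 55)/(-8538) = -16175/(-111) + (104*112 + 55)/(-8538) = -16175*(-1/111) + (11648 + 55)*(-1/8538) = 16175/111 + 11703*(-1/8538) = 16175/111 - 3901/2846 = 45601039/315906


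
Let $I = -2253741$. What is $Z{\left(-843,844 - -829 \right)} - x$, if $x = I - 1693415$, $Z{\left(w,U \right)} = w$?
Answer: $3946313$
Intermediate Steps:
$x = -3947156$ ($x = -2253741 - 1693415 = -3947156$)
$Z{\left(-843,844 - -829 \right)} - x = -843 - -3947156 = -843 + 3947156 = 3946313$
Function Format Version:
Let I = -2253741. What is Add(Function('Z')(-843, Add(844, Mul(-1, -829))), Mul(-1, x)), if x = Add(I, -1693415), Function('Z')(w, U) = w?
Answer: 3946313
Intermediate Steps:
x = -3947156 (x = Add(-2253741, -1693415) = -3947156)
Add(Function('Z')(-843, Add(844, Mul(-1, -829))), Mul(-1, x)) = Add(-843, Mul(-1, -3947156)) = Add(-843, 3947156) = 3946313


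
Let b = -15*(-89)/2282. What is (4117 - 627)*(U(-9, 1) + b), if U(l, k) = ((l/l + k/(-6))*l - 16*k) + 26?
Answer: 12284800/1141 ≈ 10767.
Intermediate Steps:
U(l, k) = 26 - 16*k + l*(1 - k/6) (U(l, k) = ((1 + k*(-1/6))*l - 16*k) + 26 = ((1 - k/6)*l - 16*k) + 26 = (l*(1 - k/6) - 16*k) + 26 = (-16*k + l*(1 - k/6)) + 26 = 26 - 16*k + l*(1 - k/6))
b = 1335/2282 (b = 1335*(1/2282) = 1335/2282 ≈ 0.58501)
(4117 - 627)*(U(-9, 1) + b) = (4117 - 627)*((26 - 9 - 16*1 - 1/6*1*(-9)) + 1335/2282) = 3490*((26 - 9 - 16 + 3/2) + 1335/2282) = 3490*(5/2 + 1335/2282) = 3490*(3520/1141) = 12284800/1141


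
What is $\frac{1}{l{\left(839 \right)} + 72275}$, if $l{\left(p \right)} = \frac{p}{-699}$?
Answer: $\frac{699}{50519386} \approx 1.3836 \cdot 10^{-5}$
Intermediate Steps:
$l{\left(p \right)} = - \frac{p}{699}$ ($l{\left(p \right)} = p \left(- \frac{1}{699}\right) = - \frac{p}{699}$)
$\frac{1}{l{\left(839 \right)} + 72275} = \frac{1}{\left(- \frac{1}{699}\right) 839 + 72275} = \frac{1}{- \frac{839}{699} + 72275} = \frac{1}{\frac{50519386}{699}} = \frac{699}{50519386}$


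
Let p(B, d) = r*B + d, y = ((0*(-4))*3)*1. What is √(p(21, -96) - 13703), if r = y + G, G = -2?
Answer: I*√13841 ≈ 117.65*I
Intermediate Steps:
y = 0 (y = (0*3)*1 = 0*1 = 0)
r = -2 (r = 0 - 2 = -2)
p(B, d) = d - 2*B (p(B, d) = -2*B + d = d - 2*B)
√(p(21, -96) - 13703) = √((-96 - 2*21) - 13703) = √((-96 - 42) - 13703) = √(-138 - 13703) = √(-13841) = I*√13841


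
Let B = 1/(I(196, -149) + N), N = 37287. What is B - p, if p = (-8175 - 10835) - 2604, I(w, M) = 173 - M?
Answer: 812880927/37609 ≈ 21614.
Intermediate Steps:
p = -21614 (p = -19010 - 2604 = -21614)
B = 1/37609 (B = 1/((173 - 1*(-149)) + 37287) = 1/((173 + 149) + 37287) = 1/(322 + 37287) = 1/37609 ≈ 2.6589e-5)
B - p = 1/37609 - 1*(-21614) = 1/37609 + 21614 = 812880927/37609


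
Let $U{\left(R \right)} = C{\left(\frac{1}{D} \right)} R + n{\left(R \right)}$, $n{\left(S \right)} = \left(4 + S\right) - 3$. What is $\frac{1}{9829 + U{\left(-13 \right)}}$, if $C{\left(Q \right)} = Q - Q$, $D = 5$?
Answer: $\frac{1}{9817} \approx 0.00010186$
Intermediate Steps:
$n{\left(S \right)} = 1 + S$
$C{\left(Q \right)} = 0$
$U{\left(R \right)} = 1 + R$ ($U{\left(R \right)} = 0 R + \left(1 + R\right) = 0 + \left(1 + R\right) = 1 + R$)
$\frac{1}{9829 + U{\left(-13 \right)}} = \frac{1}{9829 + \left(1 - 13\right)} = \frac{1}{9829 - 12} = \frac{1}{9817}$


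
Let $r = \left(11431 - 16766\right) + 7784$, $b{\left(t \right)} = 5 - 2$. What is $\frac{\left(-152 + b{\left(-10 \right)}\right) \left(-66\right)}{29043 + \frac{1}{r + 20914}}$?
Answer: $\frac{114875871}{339265805} \approx 0.3386$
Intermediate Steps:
$b{\left(t \right)} = 3$ ($b{\left(t \right)} = 5 - 2 = 3$)
$r = 2449$ ($r = -5335 + 7784 = 2449$)
$\frac{\left(-152 + b{\left(-10 \right)}\right) \left(-66\right)}{29043 + \frac{1}{r + 20914}} = \frac{\left(-152 + 3\right) \left(-66\right)}{29043 + \frac{1}{2449 + 20914}} = \frac{\left(-149\right) \left(-66\right)}{29043 + \frac{1}{23363}} = \frac{9834}{29043 + \frac{1}{23363}} = \frac{9834}{\frac{678531610}{23363}} = 9834 \cdot \frac{23363}{678531610} = \frac{114875871}{339265805}$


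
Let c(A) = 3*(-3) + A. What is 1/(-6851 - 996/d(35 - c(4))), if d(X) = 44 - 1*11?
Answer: -11/75693 ≈ -0.00014532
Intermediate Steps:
c(A) = -9 + A
d(X) = 33 (d(X) = 44 - 11 = 33)
1/(-6851 - 996/d(35 - c(4))) = 1/(-6851 - 996/33) = 1/(-6851 - 996*1/33) = 1/(-6851 - 332/11) = 1/(-75693/11) = -11/75693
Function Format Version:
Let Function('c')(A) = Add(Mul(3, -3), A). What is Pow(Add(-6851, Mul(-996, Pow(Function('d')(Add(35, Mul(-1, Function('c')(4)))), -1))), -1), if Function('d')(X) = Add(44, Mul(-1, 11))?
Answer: Rational(-11, 75693) ≈ -0.00014532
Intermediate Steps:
Function('c')(A) = Add(-9, A)
Function('d')(X) = 33 (Function('d')(X) = Add(44, -11) = 33)
Pow(Add(-6851, Mul(-996, Pow(Function('d')(Add(35, Mul(-1, Function('c')(4)))), -1))), -1) = Pow(Add(-6851, Mul(-996, Pow(33, -1))), -1) = Pow(Add(-6851, Mul(-996, Rational(1, 33))), -1) = Pow(Add(-6851, Rational(-332, 11)), -1) = Pow(Rational(-75693, 11), -1) = Rational(-11, 75693)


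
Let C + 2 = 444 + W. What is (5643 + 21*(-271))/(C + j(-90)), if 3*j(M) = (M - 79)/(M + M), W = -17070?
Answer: 25920/8978951 ≈ 0.0028867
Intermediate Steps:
j(M) = (-79 + M)/(6*M) (j(M) = ((M - 79)/(M + M))/3 = ((-79 + M)/((2*M)))/3 = ((-79 + M)*(1/(2*M)))/3 = ((-79 + M)/(2*M))/3 = (-79 + M)/(6*M))
C = -16628 (C = -2 + (444 - 17070) = -2 - 16626 = -16628)
(5643 + 21*(-271))/(C + j(-90)) = (5643 + 21*(-271))/(-16628 + (⅙)*(-79 - 90)/(-90)) = (5643 - 5691)/(-16628 + (⅙)*(-1/90)*(-169)) = -48/(-16628 + 169/540) = -48/(-8978951/540) = -48*(-540/8978951) = 25920/8978951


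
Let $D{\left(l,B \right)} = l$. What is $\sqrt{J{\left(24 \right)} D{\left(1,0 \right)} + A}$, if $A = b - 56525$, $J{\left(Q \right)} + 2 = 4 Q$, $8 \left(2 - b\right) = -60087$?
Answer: $\frac{i \sqrt{782690}}{4} \approx 221.17 i$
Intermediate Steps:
$b = \frac{60103}{8}$ ($b = 2 - - \frac{60087}{8} = 2 + \frac{60087}{8} = \frac{60103}{8} \approx 7512.9$)
$J{\left(Q \right)} = -2 + 4 Q$
$A = - \frac{392097}{8}$ ($A = \frac{60103}{8} - 56525 = - \frac{392097}{8} \approx -49012.0$)
$\sqrt{J{\left(24 \right)} D{\left(1,0 \right)} + A} = \sqrt{\left(-2 + 4 \cdot 24\right) 1 - \frac{392097}{8}} = \sqrt{\left(-2 + 96\right) 1 - \frac{392097}{8}} = \sqrt{94 \cdot 1 - \frac{392097}{8}} = \sqrt{94 - \frac{392097}{8}} = \sqrt{- \frac{391345}{8}} = \frac{i \sqrt{782690}}{4}$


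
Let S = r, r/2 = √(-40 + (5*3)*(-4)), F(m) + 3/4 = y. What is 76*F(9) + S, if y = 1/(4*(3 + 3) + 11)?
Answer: -1919/35 + 20*I ≈ -54.829 + 20.0*I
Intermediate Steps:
y = 1/35 (y = 1/(4*6 + 11) = 1/(24 + 11) = 1/35 ≈ 0.028571)
F(m) = -101/140 (F(m) = -¾ + 1/35 = -101/140)
r = 20*I (r = 2*√(-40 + (5*3)*(-4)) = 2*√(-40 + 15*(-4)) = 2*√(-40 - 60) = 2*√(-100) = 2*(10*I) = 20*I ≈ 20.0*I)
S = 20*I ≈ 20.0*I
76*F(9) + S = 76*(-101/140) + 20*I = -1919/35 + 20*I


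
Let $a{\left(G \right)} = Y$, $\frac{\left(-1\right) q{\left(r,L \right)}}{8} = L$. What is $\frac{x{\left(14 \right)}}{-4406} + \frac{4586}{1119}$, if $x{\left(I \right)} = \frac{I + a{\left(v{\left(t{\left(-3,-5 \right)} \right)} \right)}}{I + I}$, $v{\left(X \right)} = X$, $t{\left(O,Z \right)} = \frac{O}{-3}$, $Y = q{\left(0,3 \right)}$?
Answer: $\frac{282888419}{69024396} \approx 4.0984$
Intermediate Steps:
$q{\left(r,L \right)} = - 8 L$
$Y = -24$ ($Y = \left(-8\right) 3 = -24$)
$t{\left(O,Z \right)} = - \frac{O}{3}$ ($t{\left(O,Z \right)} = O \left(- \frac{1}{3}\right) = - \frac{O}{3}$)
$a{\left(G \right)} = -24$
$x{\left(I \right)} = \frac{-24 + I}{2 I}$ ($x{\left(I \right)} = \frac{I - 24}{I + I} = \frac{-24 + I}{2 I}$)
$\frac{x{\left(14 \right)}}{-4406} + \frac{4586}{1119} = \frac{\frac{1}{2} \cdot \frac{1}{14} \left(-24 + 14\right)}{-4406} + \frac{4586}{1119} = \frac{1}{2} \cdot \frac{1}{14} \left(-10\right) \left(- \frac{1}{4406}\right) + 4586 \cdot \frac{1}{1119} = \left(- \frac{5}{14}\right) \left(- \frac{1}{4406}\right) + \frac{4586}{1119} = \frac{5}{61684} + \frac{4586}{1119} = \frac{282888419}{69024396}$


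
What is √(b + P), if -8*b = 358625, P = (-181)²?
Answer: I*√193074/4 ≈ 109.85*I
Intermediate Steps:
P = 32761
b = -358625/8 (b = -⅛*358625 = -358625/8 ≈ -44828.)
√(b + P) = √(-358625/8 + 32761) = √(-96537/8) = I*√193074/4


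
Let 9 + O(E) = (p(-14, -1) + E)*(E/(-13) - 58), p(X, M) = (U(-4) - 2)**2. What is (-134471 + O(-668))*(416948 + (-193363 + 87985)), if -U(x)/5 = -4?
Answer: -535481649920/13 ≈ -4.1191e+10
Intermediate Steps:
U(x) = 20 (U(x) = -5*(-4) = 20)
p(X, M) = 324 (p(X, M) = (20 - 2)**2 = 18**2 = 324)
O(E) = -9 + (-58 - E/13)*(324 + E) (O(E) = -9 + (324 + E)*(E/(-13) - 58) = -9 + (324 + E)*(E*(-1/13) - 58) = -9 + (324 + E)*(-E/13 - 58) = -9 + (324 + E)*(-58 - E/13) = -9 + (-58 - E/13)*(324 + E))
(-134471 + O(-668))*(416948 + (-193363 + 87985)) = (-134471 + (-18801 - 1078/13*(-668) - 1/13*(-668)**2))*(416948 + (-193363 + 87985)) = (-134471 + (-18801 + 720104/13 - 1/13*446224))*(416948 - 105378) = (-134471 + (-18801 + 720104/13 - 446224/13))*311570 = (-134471 + 29467/13)*311570 = -1718656/13*311570 = -535481649920/13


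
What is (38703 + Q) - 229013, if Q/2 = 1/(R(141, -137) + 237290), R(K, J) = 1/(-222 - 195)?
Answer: -18831160987156/98949929 ≈ -1.9031e+5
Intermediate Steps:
R(K, J) = -1/417 (R(K, J) = 1/(-417) = -1/417)
Q = 834/98949929 (Q = 2/(-1/417 + 237290) = 2/(98949929/417) = 2*(417/98949929) = 834/98949929 ≈ 8.4285e-6)
(38703 + Q) - 229013 = (38703 + 834/98949929) - 229013 = 3829659102921/98949929 - 229013 = -18831160987156/98949929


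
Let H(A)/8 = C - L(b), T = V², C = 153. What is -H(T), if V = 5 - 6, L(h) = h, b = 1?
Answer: -1216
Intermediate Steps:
V = -1
T = 1 (T = (-1)² = 1)
H(A) = 1216 (H(A) = 8*(153 - 1*1) = 8*(153 - 1) = 8*152 = 1216)
-H(T) = -1*1216 = -1216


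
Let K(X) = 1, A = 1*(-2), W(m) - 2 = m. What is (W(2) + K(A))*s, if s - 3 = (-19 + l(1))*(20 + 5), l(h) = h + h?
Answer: -2110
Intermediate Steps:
l(h) = 2*h
W(m) = 2 + m
A = -2
s = -422 (s = 3 + (-19 + 2*1)*(20 + 5) = 3 + (-19 + 2)*25 = 3 - 17*25 = 3 - 425 = -422)
(W(2) + K(A))*s = ((2 + 2) + 1)*(-422) = (4 + 1)*(-422) = 5*(-422) = -2110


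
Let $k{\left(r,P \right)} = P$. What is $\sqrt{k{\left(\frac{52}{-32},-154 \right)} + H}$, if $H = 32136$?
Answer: $\sqrt{31982} \approx 178.84$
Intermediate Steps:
$\sqrt{k{\left(\frac{52}{-32},-154 \right)} + H} = \sqrt{-154 + 32136} = \sqrt{31982}$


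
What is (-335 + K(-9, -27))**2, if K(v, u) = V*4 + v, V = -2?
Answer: 123904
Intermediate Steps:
K(v, u) = -8 + v (K(v, u) = -2*4 + v = -8 + v)
(-335 + K(-9, -27))**2 = (-335 + (-8 - 9))**2 = (-335 - 17)**2 = (-352)**2 = 123904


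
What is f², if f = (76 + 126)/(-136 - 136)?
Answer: 10201/18496 ≈ 0.55153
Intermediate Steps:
f = -101/136 (f = 202/(-272) = 202*(-1/272) = -101/136 ≈ -0.74265)
f² = (-101/136)² = 10201/18496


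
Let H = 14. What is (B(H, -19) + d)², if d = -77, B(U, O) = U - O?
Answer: 1936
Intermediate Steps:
(B(H, -19) + d)² = ((14 - 1*(-19)) - 77)² = ((14 + 19) - 77)² = (33 - 77)² = (-44)² = 1936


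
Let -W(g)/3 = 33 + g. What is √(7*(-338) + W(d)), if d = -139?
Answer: 32*I*√2 ≈ 45.255*I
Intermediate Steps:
W(g) = -99 - 3*g (W(g) = -3*(33 + g) = -99 - 3*g)
√(7*(-338) + W(d)) = √(7*(-338) + (-99 - 3*(-139))) = √(-2366 + (-99 + 417)) = √(-2366 + 318) = √(-2048) = 32*I*√2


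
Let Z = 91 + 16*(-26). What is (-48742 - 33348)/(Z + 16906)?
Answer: -82090/16581 ≈ -4.9508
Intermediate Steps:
Z = -325 (Z = 91 - 416 = -325)
(-48742 - 33348)/(Z + 16906) = (-48742 - 33348)/(-325 + 16906) = -82090/16581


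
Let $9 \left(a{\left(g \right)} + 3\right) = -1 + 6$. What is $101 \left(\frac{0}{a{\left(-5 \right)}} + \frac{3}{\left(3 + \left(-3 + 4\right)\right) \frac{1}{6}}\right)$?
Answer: $\frac{909}{2} \approx 454.5$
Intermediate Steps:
$a{\left(g \right)} = - \frac{22}{9}$ ($a{\left(g \right)} = -3 + \frac{-1 + 6}{9} = -3 + \frac{1}{9} \cdot 5 = -3 + \frac{5}{9} = - \frac{22}{9}$)
$101 \left(\frac{0}{a{\left(-5 \right)}} + \frac{3}{\left(3 + \left(-3 + 4\right)\right) \frac{1}{6}}\right) = 101 \left(\frac{0}{- \frac{22}{9}} + \frac{3}{\left(3 + \left(-3 + 4\right)\right) \frac{1}{6}}\right) = 101 \left(0 \left(- \frac{9}{22}\right) + \frac{3}{\left(3 + 1\right) \frac{1}{6}}\right) = 101 \left(0 + \frac{3}{4 \cdot \frac{1}{6}}\right) = 101 \left(0 + \frac{3}{\frac{2}{3}}\right) = 101 \left(0 + 3 \cdot \frac{3}{2}\right) = 101 \left(0 + \frac{9}{2}\right) = 101 \cdot \frac{9}{2} = \frac{909}{2}$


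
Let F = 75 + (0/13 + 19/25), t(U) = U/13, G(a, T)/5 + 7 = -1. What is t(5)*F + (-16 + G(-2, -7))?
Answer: -1746/65 ≈ -26.862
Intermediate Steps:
G(a, T) = -40 (G(a, T) = -35 + 5*(-1) = -35 - 5 = -40)
t(U) = U/13 (t(U) = U*(1/13) = U/13)
F = 1894/25 (F = 75 + (0*(1/13) + 19*(1/25)) = 75 + (0 + 19/25) = 75 + 19/25 = 1894/25 ≈ 75.760)
t(5)*F + (-16 + G(-2, -7)) = ((1/13)*5)*(1894/25) + (-16 - 40) = (5/13)*(1894/25) - 56 = 1894/65 - 56 = -1746/65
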